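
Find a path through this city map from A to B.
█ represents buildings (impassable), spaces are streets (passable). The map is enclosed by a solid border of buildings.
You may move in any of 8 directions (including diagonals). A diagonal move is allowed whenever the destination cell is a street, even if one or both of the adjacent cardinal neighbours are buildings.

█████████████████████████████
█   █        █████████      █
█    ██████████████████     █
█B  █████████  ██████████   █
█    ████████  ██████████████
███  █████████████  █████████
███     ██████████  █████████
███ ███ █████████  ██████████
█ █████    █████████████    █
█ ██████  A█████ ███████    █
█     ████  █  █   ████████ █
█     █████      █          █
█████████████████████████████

Finding the shortest path from A to B:
Movement: 8-directional
Path length: 9 steps
Directions: left → up-left → up-left → up-left → left → left → up-left → up-left → up-left

Solution:

█████████████████████████████
█   █        █████████      █
█    ██████████████████     █
█B  █████████  ██████████   █
█ ↖  ████████  ██████████████
███↖ █████████████  █████████
███ ↖←← ██████████  █████████
███ ███↖█████████  ██████████
█ █████ ↖  █████████████    █
█ ██████ ↖A█████ ███████    █
█     ████  █  █   ████████ █
█     █████      █          █
█████████████████████████████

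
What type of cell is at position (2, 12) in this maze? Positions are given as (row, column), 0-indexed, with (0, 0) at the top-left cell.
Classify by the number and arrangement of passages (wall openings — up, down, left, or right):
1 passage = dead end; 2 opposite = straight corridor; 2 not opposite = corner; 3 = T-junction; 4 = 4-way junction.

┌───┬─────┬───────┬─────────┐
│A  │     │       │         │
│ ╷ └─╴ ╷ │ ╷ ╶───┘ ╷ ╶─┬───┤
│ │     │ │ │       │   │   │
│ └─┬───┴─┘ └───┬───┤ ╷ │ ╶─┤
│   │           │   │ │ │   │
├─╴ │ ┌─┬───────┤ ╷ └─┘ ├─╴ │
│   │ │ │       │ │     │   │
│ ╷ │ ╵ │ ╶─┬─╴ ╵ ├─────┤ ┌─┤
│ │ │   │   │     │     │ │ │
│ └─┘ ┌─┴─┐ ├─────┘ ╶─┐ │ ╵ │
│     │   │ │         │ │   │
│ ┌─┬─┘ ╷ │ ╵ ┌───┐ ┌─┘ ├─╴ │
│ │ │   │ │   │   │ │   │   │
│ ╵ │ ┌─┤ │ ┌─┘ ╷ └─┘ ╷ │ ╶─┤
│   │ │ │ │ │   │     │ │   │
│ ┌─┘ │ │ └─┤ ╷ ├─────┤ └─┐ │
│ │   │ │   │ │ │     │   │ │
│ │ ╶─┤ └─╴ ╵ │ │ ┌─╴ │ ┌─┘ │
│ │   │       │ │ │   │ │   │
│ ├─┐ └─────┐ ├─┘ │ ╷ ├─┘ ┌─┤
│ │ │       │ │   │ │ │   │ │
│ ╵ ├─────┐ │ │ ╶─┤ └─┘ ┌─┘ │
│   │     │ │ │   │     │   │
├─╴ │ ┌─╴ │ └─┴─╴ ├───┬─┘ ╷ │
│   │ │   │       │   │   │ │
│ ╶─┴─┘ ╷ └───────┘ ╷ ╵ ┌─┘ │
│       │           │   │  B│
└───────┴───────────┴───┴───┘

Checking cell at (2, 12):
Number of passages: 2
Cell type: corner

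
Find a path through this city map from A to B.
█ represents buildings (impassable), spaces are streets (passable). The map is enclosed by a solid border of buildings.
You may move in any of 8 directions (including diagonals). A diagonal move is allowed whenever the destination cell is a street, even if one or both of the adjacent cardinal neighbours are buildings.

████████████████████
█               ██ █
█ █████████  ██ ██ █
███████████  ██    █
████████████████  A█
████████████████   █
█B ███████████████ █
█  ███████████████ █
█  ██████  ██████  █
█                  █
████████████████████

Finding the shortest path from A to B:
Movement: 8-directional
Path length: 21 steps
Directions: down → down → down → down-left → down-left → left → left → left → left → left → left → left → left → left → left → left → left → left → up-left → up → up-left

Solution:

████████████████████
█               ██ █
█ █████████  ██ ██ █
███████████  ██    █
████████████████  A█
████████████████  ↓█
█B ███████████████↓█
█ ↖███████████████↙█
█ ↑██████  ██████↙ █
█  ↖←←←←←←←←←←←←←  █
████████████████████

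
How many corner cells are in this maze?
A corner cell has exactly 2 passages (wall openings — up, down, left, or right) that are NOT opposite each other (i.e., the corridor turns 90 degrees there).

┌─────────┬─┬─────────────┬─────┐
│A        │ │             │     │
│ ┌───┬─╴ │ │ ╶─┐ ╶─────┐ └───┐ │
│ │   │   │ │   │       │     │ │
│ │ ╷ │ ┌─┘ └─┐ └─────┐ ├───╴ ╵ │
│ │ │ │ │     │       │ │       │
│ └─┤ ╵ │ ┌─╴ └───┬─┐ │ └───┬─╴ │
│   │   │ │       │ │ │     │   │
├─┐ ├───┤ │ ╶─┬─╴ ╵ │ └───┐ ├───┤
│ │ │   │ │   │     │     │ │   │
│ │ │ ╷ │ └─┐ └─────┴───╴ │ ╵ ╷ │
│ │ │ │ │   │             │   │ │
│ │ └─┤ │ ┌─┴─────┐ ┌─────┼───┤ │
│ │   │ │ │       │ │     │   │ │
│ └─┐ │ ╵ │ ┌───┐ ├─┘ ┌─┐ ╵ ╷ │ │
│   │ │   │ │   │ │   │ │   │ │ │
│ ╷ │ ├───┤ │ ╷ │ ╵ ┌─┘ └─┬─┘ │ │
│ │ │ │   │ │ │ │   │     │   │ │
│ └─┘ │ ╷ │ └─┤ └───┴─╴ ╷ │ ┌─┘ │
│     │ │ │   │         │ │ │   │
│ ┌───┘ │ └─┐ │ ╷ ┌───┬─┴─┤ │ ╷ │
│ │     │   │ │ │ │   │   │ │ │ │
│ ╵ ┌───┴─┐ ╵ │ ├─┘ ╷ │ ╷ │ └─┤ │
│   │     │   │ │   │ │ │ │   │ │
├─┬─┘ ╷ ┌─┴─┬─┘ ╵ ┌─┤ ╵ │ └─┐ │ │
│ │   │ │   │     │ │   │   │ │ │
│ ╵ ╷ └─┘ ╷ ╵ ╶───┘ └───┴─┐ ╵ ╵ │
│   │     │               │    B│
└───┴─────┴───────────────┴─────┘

Counting corner cells (2 non-opposite passages):
Total corners: 103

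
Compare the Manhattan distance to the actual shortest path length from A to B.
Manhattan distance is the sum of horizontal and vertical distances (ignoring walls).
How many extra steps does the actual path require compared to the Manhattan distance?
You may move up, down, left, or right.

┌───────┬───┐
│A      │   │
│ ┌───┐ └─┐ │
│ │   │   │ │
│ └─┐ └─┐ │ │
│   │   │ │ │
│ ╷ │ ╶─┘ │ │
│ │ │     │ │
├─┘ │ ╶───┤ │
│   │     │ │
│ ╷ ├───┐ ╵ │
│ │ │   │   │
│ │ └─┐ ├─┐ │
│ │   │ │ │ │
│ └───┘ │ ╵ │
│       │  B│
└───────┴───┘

Manhattan distance: |7 - 0| + |5 - 0| = 12
Actual path length: 16
Extra steps: 16 - 12 = 4

Solution:

┌───────┬───┐
│A → → ↓│   │
│ ┌───┐ └─┐ │
│ │   │↳ ↓│ │
│ └─┐ └─┐ │ │
│   │   │↓│ │
│ ╷ │ ╶─┘ │ │
│ │ │↓ ← ↲│ │
├─┘ │ ╶───┤ │
│   │↳ → ↓│ │
│ ╷ ├───┐ ╵ │
│ │ │   │↳ ↓│
│ │ └─┐ ├─┐ │
│ │   │ │ │↓│
│ └───┘ │ ╵ │
│       │  B│
└───────┴───┘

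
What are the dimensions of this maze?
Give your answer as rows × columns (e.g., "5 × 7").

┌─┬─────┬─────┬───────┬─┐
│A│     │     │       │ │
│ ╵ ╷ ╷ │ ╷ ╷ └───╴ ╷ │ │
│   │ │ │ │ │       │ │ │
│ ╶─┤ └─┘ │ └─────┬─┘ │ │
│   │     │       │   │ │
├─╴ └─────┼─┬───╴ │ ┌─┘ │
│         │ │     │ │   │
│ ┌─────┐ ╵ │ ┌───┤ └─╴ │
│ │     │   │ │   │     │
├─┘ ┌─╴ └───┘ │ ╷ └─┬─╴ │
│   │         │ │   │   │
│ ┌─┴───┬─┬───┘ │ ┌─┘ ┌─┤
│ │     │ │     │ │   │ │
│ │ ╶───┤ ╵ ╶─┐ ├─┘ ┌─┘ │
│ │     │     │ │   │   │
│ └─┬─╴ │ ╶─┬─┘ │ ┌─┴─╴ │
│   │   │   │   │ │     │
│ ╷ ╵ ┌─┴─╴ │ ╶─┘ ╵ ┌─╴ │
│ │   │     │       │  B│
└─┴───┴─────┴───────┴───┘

Counting the maze dimensions:
Rows (vertical): 10
Columns (horizontal): 12
Dimensions: 10 × 12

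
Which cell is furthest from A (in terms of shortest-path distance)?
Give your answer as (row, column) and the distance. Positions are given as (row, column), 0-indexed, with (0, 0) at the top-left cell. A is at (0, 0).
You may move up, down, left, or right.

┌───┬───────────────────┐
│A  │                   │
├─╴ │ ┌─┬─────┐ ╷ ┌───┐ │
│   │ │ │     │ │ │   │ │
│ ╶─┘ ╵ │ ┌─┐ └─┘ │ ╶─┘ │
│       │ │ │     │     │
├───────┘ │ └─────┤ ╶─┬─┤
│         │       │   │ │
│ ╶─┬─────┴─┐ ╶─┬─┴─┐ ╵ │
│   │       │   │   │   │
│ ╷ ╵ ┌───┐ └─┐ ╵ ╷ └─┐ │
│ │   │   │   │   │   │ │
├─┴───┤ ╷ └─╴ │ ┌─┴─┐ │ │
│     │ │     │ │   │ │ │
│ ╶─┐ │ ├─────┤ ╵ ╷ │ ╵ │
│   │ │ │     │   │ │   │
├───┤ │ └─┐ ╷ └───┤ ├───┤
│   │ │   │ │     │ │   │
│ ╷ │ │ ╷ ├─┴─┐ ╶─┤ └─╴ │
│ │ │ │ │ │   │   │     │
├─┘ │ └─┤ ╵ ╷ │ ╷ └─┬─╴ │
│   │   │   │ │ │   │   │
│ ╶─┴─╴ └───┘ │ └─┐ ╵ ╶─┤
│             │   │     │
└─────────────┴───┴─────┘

Computing BFS distances from A to all cells:
Furthest cell: (7, 1)
Distance: 66 steps

Path from A to the furthest cell:

┌───┬───────────────────┐
│A ↓│↱ → → → → → ↓      │
├─╴ │ ┌─┬─────┐ ╷ ┌───┐ │
│↓ ↲│↑│ │↓ ← ↰│ │↓│   │ │
│ ╶─┘ ╵ │ ┌─┐ └─┘ │ ╶─┘ │
│↳ → ↑  │↓│ │↑ ← ↲│     │
├───────┘ │ └─────┤ ╶─┬─┤
│↓ ← ← ← ↲│       │   │ │
│ ╶─┬─────┴─┐ ╶─┬─┴─┐ ╵ │
│↳ ↓│↱ → → ↓│   │   │   │
│ ╷ ╵ ┌───┐ └─┐ ╵ ╷ └─┐ │
│ │↳ ↑│↓ ↰│↳ ↓│   │   │ │
├─┴───┤ ╷ └─╴ │ ┌─┴─┐ │ │
│↓ ← ↰│↓│↑ ← ↲│ │   │ │ │
│ ╶─┐ │ ├─────┤ ╵ ╷ │ ╵ │
│↳ B│↑│↓│     │   │ │   │
├───┤ │ └─┐ ╷ └───┤ ├───┤
│   │↑│↳ ↓│ │     │ │   │
│ ╷ │ │ ╷ ├─┴─┐ ╶─┤ └─╴ │
│ │ │↑│ │↓│↱ ↓│   │     │
├─┘ │ └─┤ ╵ ╷ │ ╷ └─┬─╴ │
│   │↑ ↰│↳ ↑│↓│ │   │   │
│ ╶─┴─╴ └───┘ │ └─┐ ╵ ╶─┤
│      ↑ ← ← ↲│   │     │
└─────────────┴───┴─────┘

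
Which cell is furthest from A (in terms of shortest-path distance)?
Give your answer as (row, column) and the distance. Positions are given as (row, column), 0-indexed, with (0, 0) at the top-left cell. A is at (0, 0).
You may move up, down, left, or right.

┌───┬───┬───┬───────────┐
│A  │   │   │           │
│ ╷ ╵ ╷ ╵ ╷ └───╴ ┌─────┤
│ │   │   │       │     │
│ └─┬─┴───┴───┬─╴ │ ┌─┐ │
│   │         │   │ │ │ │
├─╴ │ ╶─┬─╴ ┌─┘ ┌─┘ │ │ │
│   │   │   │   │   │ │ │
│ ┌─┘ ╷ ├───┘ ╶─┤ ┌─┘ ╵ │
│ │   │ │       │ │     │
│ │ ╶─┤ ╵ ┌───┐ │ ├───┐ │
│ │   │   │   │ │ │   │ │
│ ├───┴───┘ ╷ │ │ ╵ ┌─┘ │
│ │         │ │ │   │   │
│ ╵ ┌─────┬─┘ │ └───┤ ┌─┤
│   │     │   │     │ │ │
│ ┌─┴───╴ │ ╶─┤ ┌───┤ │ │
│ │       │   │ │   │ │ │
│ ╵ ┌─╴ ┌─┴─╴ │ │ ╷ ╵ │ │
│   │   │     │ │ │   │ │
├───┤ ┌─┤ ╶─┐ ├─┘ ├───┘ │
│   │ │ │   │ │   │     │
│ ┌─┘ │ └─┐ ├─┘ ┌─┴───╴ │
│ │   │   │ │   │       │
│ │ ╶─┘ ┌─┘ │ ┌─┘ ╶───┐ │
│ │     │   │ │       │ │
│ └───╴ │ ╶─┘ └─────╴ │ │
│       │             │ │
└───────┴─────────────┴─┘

Computing BFS distances from A to all cells:
Furthest cell: (5, 10)
Distance: 63 steps

Path from A to the furthest cell:

┌───┬───┬───┬───────────┐
│A  │   │   │           │
│ ╷ ╵ ╷ ╵ ╷ └───╴ ┌─────┤
│↓│   │   │       │↓ ← ↰│
│ └─┬─┴───┴───┬─╴ │ ┌─┐ │
│↳ ↓│         │   │↓│ │↑│
├─╴ │ ╶─┬─╴ ┌─┘ ┌─┘ │ │ │
│↓ ↲│   │   │   │↓ ↲│ │↑│
│ ┌─┘ ╷ ├───┘ ╶─┤ ┌─┘ ╵ │
│↓│   │ │       │↓│    ↑│
│ │ ╶─┤ ╵ ┌───┐ │ ├───┐ │
│↓│   │   │↱ ↓│ │↓│↱ B│↑│
│ ├───┴───┘ ╷ │ │ ╵ ┌─┘ │
│↓│↱ → → → ↑│↓│ │↳ ↑│↱ ↑│
│ ╵ ┌─────┬─┘ │ └───┤ ┌─┤
│↳ ↑│     │↓ ↲│     │↑│ │
│ ┌─┴───╴ │ ╶─┤ ┌───┤ │ │
│ │       │↳ ↓│ │↱ ↓│↑│ │
│ ╵ ┌─╴ ┌─┴─╴ │ │ ╷ ╵ │ │
│   │   │↓ ← ↲│ │↑│↳ ↑│ │
├───┤ ┌─┤ ╶─┐ ├─┘ ├───┘ │
│   │ │ │↳ ↓│ │↱ ↑│     │
│ ┌─┘ │ └─┐ ├─┘ ┌─┴───╴ │
│ │   │   │↓│↱ ↑│       │
│ │ ╶─┘ ┌─┘ │ ┌─┘ ╶───┐ │
│ │     │↓ ↲│↑│       │ │
│ └───╴ │ ╶─┘ └─────╴ │ │
│       │↳ → ↑        │ │
└───────┴─────────────┴─┘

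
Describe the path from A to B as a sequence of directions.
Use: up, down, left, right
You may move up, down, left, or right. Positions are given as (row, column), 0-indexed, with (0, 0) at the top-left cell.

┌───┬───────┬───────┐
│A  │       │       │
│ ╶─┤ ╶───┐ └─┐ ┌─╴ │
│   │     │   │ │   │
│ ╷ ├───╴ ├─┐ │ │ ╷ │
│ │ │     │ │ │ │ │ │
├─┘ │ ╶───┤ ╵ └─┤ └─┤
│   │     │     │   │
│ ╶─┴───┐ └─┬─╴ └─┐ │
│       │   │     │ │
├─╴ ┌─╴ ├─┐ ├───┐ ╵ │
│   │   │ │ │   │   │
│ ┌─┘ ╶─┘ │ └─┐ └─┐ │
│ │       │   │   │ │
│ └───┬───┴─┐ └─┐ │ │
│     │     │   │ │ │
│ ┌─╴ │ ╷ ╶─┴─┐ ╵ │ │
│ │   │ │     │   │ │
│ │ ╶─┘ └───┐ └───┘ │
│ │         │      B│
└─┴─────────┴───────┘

Finding the path and converting it to directions:
Path through cells: (0,0) → (1,0) → (1,1) → (2,1) → (3,1) → (3,0) → (4,0) → (4,1) → (5,1) → (5,0) → (6,0) → (7,0) → (7,1) → (7,2) → (8,2) → (8,1) → (9,1) → (9,2) → (9,3) → (8,3) → (7,3) → (7,4) → (8,4) → (8,5) → (8,6) → (9,6) → (9,7) → (9,8) → (9,9)
Directions: down, right, down, down, left, down, right, down, left, down, down, right, right, down, left, down, right, right, up, up, right, down, right, right, down, right, right, right

Solution:

┌───┬───────┬───────┐
│A  │       │       │
│ ╶─┤ ╶───┐ └─┐ ┌─╴ │
│↳ ↓│     │   │ │   │
│ ╷ ├───╴ ├─┐ │ │ ╷ │
│ │↓│     │ │ │ │ │ │
├─┘ │ ╶───┤ ╵ └─┤ └─┤
│↓ ↲│     │     │   │
│ ╶─┴───┐ └─┬─╴ └─┐ │
│↳ ↓    │   │     │ │
├─╴ ┌─╴ ├─┐ ├───┐ ╵ │
│↓ ↲│   │ │ │   │   │
│ ┌─┘ ╶─┘ │ └─┐ └─┐ │
│↓│       │   │   │ │
│ └───┬───┴─┐ └─┐ │ │
│↳ → ↓│↱ ↓  │   │ │ │
│ ┌─╴ │ ╷ ╶─┴─┐ ╵ │ │
│ │↓ ↲│↑│↳ → ↓│   │ │
│ │ ╶─┘ └───┐ └───┘ │
│ │↳ → ↑    │↳ → → B│
└─┴─────────┴───────┘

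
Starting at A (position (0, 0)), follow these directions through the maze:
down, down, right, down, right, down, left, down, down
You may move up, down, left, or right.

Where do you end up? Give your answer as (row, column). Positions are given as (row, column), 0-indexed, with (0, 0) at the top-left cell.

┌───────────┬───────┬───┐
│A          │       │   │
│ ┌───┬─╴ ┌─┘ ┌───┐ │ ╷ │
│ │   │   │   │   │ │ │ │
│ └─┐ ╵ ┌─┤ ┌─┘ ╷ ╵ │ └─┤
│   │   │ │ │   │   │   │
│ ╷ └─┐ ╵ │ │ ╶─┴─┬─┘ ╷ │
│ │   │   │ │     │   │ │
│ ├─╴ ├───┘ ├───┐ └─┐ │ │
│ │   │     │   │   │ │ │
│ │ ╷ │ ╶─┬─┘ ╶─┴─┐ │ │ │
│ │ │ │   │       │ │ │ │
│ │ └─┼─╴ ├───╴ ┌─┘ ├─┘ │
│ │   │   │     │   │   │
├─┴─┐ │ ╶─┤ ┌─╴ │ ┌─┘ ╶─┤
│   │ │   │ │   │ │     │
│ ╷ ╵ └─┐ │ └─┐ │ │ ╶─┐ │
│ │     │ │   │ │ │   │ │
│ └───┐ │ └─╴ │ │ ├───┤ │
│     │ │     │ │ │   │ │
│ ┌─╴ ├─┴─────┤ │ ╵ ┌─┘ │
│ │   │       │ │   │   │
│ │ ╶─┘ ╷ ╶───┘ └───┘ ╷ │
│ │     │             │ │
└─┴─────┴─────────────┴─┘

Following directions step by step:
Start: (0, 0)
  down: (0, 0) → (1, 0)
  down: (1, 0) → (2, 0)
  right: (2, 0) → (2, 1)
  down: (2, 1) → (3, 1)
  right: (3, 1) → (3, 2)
  down: (3, 2) → (4, 2)
  left: (4, 2) → (4, 1)
  down: (4, 1) → (5, 1)
  down: (5, 1) → (6, 1)
Final position: (6, 1)

Path taken:

┌───────────┬───────┬───┐
│A          │       │   │
│ ┌───┬─╴ ┌─┘ ┌───┐ │ ╷ │
│↓│   │   │   │   │ │ │ │
│ └─┐ ╵ ┌─┤ ┌─┘ ╷ ╵ │ └─┤
│↳ ↓│   │ │ │   │   │   │
│ ╷ └─┐ ╵ │ │ ╶─┴─┬─┘ ╷ │
│ │↳ ↓│   │ │     │   │ │
│ ├─╴ ├───┘ ├───┐ └─┐ │ │
│ │↓ ↲│     │   │   │ │ │
│ │ ╷ │ ╶─┬─┘ ╶─┴─┐ │ │ │
│ │↓│ │   │       │ │ │ │
│ │ └─┼─╴ ├───╴ ┌─┘ ├─┘ │
│ │B  │   │     │   │   │
├─┴─┐ │ ╶─┤ ┌─╴ │ ┌─┘ ╶─┤
│   │ │   │ │   │ │     │
│ ╷ ╵ └─┐ │ └─┐ │ │ ╶─┐ │
│ │     │ │   │ │ │   │ │
│ └───┐ │ └─╴ │ │ ├───┤ │
│     │ │     │ │ │   │ │
│ ┌─╴ ├─┴─────┤ │ ╵ ┌─┘ │
│ │   │       │ │   │   │
│ │ ╶─┘ ╷ ╶───┘ └───┘ ╷ │
│ │     │             │ │
└─┴─────┴─────────────┴─┘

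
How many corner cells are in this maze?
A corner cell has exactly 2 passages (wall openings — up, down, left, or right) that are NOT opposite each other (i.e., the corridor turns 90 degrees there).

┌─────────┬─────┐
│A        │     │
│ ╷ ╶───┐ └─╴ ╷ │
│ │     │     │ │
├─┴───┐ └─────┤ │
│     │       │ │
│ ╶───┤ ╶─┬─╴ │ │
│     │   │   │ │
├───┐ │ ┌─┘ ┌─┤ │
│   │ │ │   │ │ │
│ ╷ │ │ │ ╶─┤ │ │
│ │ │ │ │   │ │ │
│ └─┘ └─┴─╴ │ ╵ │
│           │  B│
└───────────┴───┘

Counting corner cells (2 non-opposite passages):
Total corners: 23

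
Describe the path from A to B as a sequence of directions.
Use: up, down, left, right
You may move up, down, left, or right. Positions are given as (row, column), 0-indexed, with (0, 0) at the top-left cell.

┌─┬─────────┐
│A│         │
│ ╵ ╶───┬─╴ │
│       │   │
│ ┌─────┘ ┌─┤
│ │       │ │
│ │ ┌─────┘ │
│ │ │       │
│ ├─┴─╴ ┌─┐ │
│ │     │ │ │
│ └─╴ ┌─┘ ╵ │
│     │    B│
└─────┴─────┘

Finding the path and converting it to directions:
Path through cells: (0,0) → (1,0) → (2,0) → (3,0) → (4,0) → (5,0) → (5,1) → (5,2) → (4,2) → (4,3) → (3,3) → (3,4) → (3,5) → (4,5) → (5,5)
Directions: down, down, down, down, down, right, right, up, right, up, right, right, down, down

Solution:

┌─┬─────────┐
│A│         │
│ ╵ ╶───┬─╴ │
│↓      │   │
│ ┌─────┘ ┌─┤
│↓│       │ │
│ │ ┌─────┘ │
│↓│ │  ↱ → ↓│
│ ├─┴─╴ ┌─┐ │
│↓│  ↱ ↑│ │↓│
│ └─╴ ┌─┘ ╵ │
│↳ → ↑│    B│
└─────┴─────┘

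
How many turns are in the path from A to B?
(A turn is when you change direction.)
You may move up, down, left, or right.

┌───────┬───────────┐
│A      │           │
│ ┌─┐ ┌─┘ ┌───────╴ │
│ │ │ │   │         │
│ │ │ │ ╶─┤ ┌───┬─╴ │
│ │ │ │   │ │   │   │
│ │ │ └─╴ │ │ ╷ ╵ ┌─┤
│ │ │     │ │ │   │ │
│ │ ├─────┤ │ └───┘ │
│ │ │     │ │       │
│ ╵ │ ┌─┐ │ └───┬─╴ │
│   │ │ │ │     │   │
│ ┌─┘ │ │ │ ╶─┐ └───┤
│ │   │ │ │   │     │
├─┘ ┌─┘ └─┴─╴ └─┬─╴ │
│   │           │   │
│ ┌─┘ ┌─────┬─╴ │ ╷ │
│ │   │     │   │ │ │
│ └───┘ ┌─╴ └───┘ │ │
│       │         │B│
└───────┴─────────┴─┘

Directions: right, right, down, down, down, right, right, up, left, up, right, up, right, right, right, right, right, down, left, left, left, left, down, down, down, down, right, right, down, right, right, down, down, down
Number of turns: 15

Solution:

┌───────┬───────────┐
│A → ↓  │↱ → → → → ↓│
│ ┌─┐ ┌─┘ ┌───────╴ │
│ │ │↓│↱ ↑│↓ ← ← ← ↲│
│ │ │ │ ╶─┤ ┌───┬─╴ │
│ │ │↓│↑ ↰│↓│   │   │
│ │ │ └─╴ │ │ ╷ ╵ ┌─┤
│ │ │↳ → ↑│↓│ │   │ │
│ │ ├─────┤ │ └───┘ │
│ │ │     │↓│       │
│ ╵ │ ┌─┐ │ └───┬─╴ │
│   │ │ │ │↳ → ↓│   │
│ ┌─┘ │ │ │ ╶─┐ └───┤
│ │   │ │ │   │↳ → ↓│
├─┘ ┌─┘ └─┴─╴ └─┬─╴ │
│   │           │  ↓│
│ ┌─┘ ┌─────┬─╴ │ ╷ │
│ │   │     │   │ │↓│
│ └───┘ ┌─╴ └───┘ │ │
│       │         │B│
└───────┴─────────┴─┘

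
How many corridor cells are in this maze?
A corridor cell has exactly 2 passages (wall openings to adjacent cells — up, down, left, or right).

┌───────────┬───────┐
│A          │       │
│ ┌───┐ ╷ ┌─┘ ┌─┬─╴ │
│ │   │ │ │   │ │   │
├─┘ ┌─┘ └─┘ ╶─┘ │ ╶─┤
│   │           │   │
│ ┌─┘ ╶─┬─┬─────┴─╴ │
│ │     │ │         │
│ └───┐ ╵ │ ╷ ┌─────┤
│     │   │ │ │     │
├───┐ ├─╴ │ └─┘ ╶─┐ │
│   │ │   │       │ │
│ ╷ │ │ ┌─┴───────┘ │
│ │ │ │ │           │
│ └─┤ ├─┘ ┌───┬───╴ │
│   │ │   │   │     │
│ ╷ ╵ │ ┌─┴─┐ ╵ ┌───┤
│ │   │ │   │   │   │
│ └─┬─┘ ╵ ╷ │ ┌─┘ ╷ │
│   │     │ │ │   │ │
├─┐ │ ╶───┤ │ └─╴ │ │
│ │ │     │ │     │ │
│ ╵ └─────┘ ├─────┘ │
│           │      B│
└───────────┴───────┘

Counting cells with exactly 2 passages:
Total corridor cells: 90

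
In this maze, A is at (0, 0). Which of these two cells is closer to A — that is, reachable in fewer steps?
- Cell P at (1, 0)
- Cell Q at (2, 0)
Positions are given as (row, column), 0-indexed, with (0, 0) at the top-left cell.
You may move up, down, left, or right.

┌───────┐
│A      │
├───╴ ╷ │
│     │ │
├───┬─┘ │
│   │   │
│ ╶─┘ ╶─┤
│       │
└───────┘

Shortest path A → P at (1, 0): 5 steps
Shortest path A → Q at (2, 0): 10 steps

P is closer (5 steps vs 10 steps).

Path to P:

┌───────┐
│A → ↓  │
├───╴ ╷ │
│P ← ↲│ │
├───┬─┘ │
│   │   │
│ ╶─┘ ╶─┤
│       │
└───────┘

Path to Q:

┌───────┐
│A → → ↓│
├───╴ ╷ │
│     │↓│
├───┬─┘ │
│Q  │↓ ↲│
│ ╶─┘ ╶─┤
│↑ ← ↲  │
└───────┘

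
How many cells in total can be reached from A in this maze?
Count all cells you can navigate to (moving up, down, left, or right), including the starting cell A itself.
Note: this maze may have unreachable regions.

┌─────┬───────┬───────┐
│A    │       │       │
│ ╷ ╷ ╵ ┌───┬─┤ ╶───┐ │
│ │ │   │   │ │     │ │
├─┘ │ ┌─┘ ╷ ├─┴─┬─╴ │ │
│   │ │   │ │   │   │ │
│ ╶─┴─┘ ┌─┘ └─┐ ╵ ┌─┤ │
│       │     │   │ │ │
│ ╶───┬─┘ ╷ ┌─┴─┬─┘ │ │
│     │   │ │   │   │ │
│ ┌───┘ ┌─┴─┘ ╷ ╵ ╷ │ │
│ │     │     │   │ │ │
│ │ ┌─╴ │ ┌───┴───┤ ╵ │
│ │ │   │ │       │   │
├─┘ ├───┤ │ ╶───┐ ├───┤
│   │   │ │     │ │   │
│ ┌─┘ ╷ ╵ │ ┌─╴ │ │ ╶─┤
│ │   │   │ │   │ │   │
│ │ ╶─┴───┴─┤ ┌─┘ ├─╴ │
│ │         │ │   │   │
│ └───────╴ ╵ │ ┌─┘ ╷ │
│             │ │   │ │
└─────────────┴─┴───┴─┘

Using BFS/flood-fill to find all reachable cells from A:
Maze size: 11 × 11 = 121 total cells
10 cell(s) are walled off and cannot be reached from A.
Reachable cells: 111

Reachable region (· marks reachable cells):

┌─────┬───────┬───────┐
│A · ·│· · · ·│· · · ·│
│ ╷ ╷ ╵ ┌───┬─┤ ╶───┐ │
│·│·│· ·│· ·│ │· · ·│·│
├─┘ │ ┌─┘ ╷ ├─┴─┬─╴ │ │
│· ·│·│· ·│·│· ·│· ·│·│
│ ╶─┴─┘ ┌─┘ └─┐ ╵ ┌─┤ │
│· · · ·│· · ·│· ·│·│·│
│ ╶───┬─┘ ╷ ┌─┴─┬─┘ │ │
│· · ·│· ·│·│· ·│· ·│·│
│ ┌───┘ ┌─┴─┘ ╷ ╵ ╷ │ │
│·│· · ·│· · ·│· ·│·│·│
│ │ ┌─╴ │ ┌───┴───┤ ╵ │
│·│·│· ·│·│· · · ·│· ·│
├─┘ ├───┤ │ ╶───┐ ├───┤
│· ·│· ·│·│· · ·│·│   │
│ ┌─┘ ╷ ╵ │ ┌─╴ │ │ ╶─┤
│·│· ·│· ·│·│· ·│·│   │
│ │ ╶─┴───┴─┤ ┌─┘ ├─╴ │
│·│· · · · ·│·│· ·│   │
│ └───────╴ ╵ │ ┌─┘ ╷ │
│· · · · · · ·│·│   │ │
└─────────────┴─┴───┴─┘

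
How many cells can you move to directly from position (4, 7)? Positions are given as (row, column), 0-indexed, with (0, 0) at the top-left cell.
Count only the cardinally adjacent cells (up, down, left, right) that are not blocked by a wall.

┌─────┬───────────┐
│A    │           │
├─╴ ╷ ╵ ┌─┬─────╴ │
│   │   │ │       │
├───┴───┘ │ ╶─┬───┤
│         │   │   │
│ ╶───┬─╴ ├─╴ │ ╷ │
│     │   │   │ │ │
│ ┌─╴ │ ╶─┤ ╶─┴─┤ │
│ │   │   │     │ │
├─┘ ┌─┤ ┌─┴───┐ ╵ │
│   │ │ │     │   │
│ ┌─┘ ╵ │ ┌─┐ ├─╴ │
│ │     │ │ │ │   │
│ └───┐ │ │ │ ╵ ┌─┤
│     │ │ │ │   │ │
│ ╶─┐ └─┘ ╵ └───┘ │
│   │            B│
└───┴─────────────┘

Checking passable neighbors of (4, 7):
Neighbors: (5, 7), (4, 6)
Count: 2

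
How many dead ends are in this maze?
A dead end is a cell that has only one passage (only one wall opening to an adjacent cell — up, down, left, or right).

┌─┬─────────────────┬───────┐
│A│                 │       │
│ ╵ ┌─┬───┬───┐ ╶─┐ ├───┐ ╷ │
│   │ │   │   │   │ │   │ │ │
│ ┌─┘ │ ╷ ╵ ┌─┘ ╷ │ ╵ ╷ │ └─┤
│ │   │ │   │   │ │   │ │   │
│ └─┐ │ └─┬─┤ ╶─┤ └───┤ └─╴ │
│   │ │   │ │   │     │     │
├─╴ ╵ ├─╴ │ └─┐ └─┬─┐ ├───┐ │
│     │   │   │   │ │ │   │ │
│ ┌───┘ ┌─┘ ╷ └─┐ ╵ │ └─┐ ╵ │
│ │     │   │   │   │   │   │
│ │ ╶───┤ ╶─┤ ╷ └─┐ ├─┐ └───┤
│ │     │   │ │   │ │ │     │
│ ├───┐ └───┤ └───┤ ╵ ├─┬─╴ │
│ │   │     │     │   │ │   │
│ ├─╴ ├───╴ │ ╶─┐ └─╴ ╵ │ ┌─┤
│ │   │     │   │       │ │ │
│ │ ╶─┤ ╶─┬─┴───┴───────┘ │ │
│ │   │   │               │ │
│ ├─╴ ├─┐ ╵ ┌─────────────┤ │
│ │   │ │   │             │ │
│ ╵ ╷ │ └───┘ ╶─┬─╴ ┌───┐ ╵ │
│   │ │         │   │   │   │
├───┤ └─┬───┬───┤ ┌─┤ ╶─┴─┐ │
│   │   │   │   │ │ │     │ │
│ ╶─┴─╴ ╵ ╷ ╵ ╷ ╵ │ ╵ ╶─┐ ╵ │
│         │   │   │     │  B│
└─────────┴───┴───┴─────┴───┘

Checking each cell for number of passages:

Dead ends found at positions:
  (0, 0)
  (0, 10)
  (1, 2)
  (1, 6)
  (1, 13)
  (2, 1)
  (3, 5)
  (4, 9)
  (4, 11)
  (6, 5)
  (6, 8)
  (6, 10)
  (7, 1)
  (7, 11)
  (8, 7)
  (8, 13)
  (10, 3)
  (11, 7)
  (11, 11)
  (12, 1)
  (12, 9)
  (13, 11)
Total dead ends: 22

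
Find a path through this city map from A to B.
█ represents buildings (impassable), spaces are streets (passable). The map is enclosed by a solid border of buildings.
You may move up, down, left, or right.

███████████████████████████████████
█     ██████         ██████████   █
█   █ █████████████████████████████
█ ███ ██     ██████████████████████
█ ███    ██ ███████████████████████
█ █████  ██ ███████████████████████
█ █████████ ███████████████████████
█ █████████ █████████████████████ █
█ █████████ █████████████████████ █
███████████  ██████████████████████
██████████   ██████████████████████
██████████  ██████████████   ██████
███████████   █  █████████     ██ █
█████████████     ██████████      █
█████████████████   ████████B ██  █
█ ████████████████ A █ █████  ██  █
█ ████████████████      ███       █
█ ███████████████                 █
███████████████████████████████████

Finding the shortest path from A to B:
Movement: cardinal only
Path length: 14 steps
Directions: down → down → right → right → right → right → right → right → right → right → up → right → up → up

Solution:

███████████████████████████████████
█     ██████         ██████████   █
█   █ █████████████████████████████
█ ███ ██     ██████████████████████
█ ███    ██ ███████████████████████
█ █████  ██ ███████████████████████
█ █████████ ███████████████████████
█ █████████ █████████████████████ █
█ █████████ █████████████████████ █
███████████  ██████████████████████
██████████   ██████████████████████
██████████  ██████████████   ██████
███████████   █  █████████     ██ █
█████████████     ██████████      █
█████████████████   ████████B ██  █
█ ████████████████ A █ █████↑ ██  █
█ ████████████████ ↓    ███↱↑     █
█ ███████████████  ↳→→→→→→→↑      █
███████████████████████████████████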